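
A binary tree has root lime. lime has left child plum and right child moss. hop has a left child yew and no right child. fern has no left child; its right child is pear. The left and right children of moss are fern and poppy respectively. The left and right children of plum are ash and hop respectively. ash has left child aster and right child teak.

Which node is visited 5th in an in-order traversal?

In-order visits the left subtree, then the node, then the right subtree.
At lime: go left to plum.
  At plum: go left to ash.
    At ash: go left to aster.
      aster is a leaf — visit aster.
    Visit ash.
    At ash: go right to teak.
      teak is a leaf — visit teak.
  Visit plum.
  At plum: go right to hop.
    At hop: go left to yew.
      yew is a leaf — visit yew.
    Visit hop.
    At hop: no right child.
Visit lime.
At lime: go right to moss.
  At moss: go left to fern.
    At fern: no left child.
    Visit fern.
    At fern: go right to pear.
      pear is a leaf — visit pear.
  Visit moss.
  At moss: go right to poppy.
    poppy is a leaf — visit poppy.
Full in-order sequence: aster, ash, teak, plum, yew, hop, lime, fern, pear, moss, poppy.

yew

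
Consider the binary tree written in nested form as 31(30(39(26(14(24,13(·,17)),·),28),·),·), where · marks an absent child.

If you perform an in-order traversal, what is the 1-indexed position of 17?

4

In-order visits the left subtree, then the node, then the right subtree.
At 31: go left to 30.
  At 30: go left to 39.
    At 39: go left to 26.
      At 26: go left to 14.
        At 14: go left to 24.
          24 is a leaf — visit 24.
        Visit 14.
        At 14: go right to 13.
          At 13: no left child.
          Visit 13.
          At 13: go right to 17.
            17 is a leaf — visit 17.
      Visit 26.
      At 26: no right child.
    Visit 39.
    At 39: go right to 28.
      28 is a leaf — visit 28.
  Visit 30.
  At 30: no right child.
Visit 31.
At 31: no right child.
Full in-order sequence: 24, 14, 13, 17, 26, 39, 28, 30, 31.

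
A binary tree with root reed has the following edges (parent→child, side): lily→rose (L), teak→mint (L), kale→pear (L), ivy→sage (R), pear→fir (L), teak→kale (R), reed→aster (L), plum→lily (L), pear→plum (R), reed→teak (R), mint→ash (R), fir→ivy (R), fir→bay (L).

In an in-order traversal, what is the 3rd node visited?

In-order visits the left subtree, then the node, then the right subtree.
At reed: go left to aster.
  aster is a leaf — visit aster.
Visit reed.
At reed: go right to teak.
  At teak: go left to mint.
    At mint: no left child.
    Visit mint.
    At mint: go right to ash.
      ash is a leaf — visit ash.
  Visit teak.
  At teak: go right to kale.
    At kale: go left to pear.
      At pear: go left to fir.
        At fir: go left to bay.
          bay is a leaf — visit bay.
        Visit fir.
        At fir: go right to ivy.
          At ivy: no left child.
          Visit ivy.
          At ivy: go right to sage.
            sage is a leaf — visit sage.
      Visit pear.
      At pear: go right to plum.
        At plum: go left to lily.
          At lily: go left to rose.
            rose is a leaf — visit rose.
          Visit lily.
          At lily: no right child.
        Visit plum.
        At plum: no right child.
    Visit kale.
    At kale: no right child.
Full in-order sequence: aster, reed, mint, ash, teak, bay, fir, ivy, sage, pear, rose, lily, plum, kale.

mint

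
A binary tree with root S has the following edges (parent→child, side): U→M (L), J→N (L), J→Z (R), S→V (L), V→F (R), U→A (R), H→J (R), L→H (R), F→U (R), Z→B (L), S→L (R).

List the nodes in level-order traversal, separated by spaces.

S V L F H U J M A N Z B

Level-order visits nodes level by level from the root, left to right within each level.
Level 0: S
Level 1: V, L
Level 2: F, H
Level 3: U, J
Level 4: M, A, N, Z
Level 5: B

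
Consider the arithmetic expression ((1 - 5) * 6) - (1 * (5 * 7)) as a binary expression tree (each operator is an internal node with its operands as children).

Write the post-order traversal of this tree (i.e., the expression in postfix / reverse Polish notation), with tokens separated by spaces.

Post-order on an expression tree gives postfix notation: for each operator, emit left operand, right operand, then the operator.

1 5 - 6 * 1 5 7 * * -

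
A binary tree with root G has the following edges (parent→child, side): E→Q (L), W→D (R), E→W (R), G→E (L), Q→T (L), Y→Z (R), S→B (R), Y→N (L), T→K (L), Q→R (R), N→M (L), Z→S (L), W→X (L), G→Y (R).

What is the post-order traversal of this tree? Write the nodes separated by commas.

Post-order visits the left subtree, then the right subtree, then the node.
At G: go left to E.
  At E: go left to Q.
    At Q: go left to T.
      At T: go left to K.
        K is a leaf — visit K.
      At T: no right child.
      Visit T.
    At Q: go right to R.
      R is a leaf — visit R.
    Visit Q.
  At E: go right to W.
    At W: go left to X.
      X is a leaf — visit X.
    At W: go right to D.
      D is a leaf — visit D.
    Visit W.
  Visit E.
At G: go right to Y.
  At Y: go left to N.
    At N: go left to M.
      M is a leaf — visit M.
    At N: no right child.
    Visit N.
  At Y: go right to Z.
    At Z: go left to S.
      At S: no left child.
      At S: go right to B.
        B is a leaf — visit B.
      Visit S.
    At Z: no right child.
    Visit Z.
  Visit Y.
Visit G.

K, T, R, Q, X, D, W, E, M, N, B, S, Z, Y, G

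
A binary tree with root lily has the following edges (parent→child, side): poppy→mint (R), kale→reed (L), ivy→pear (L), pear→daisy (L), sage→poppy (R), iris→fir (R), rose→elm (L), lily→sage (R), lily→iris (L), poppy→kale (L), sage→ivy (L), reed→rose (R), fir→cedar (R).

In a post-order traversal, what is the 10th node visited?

kale

Post-order visits the left subtree, then the right subtree, then the node.
At lily: go left to iris.
  At iris: no left child.
  At iris: go right to fir.
    At fir: no left child.
    At fir: go right to cedar.
      cedar is a leaf — visit cedar.
    Visit fir.
  Visit iris.
At lily: go right to sage.
  At sage: go left to ivy.
    At ivy: go left to pear.
      At pear: go left to daisy.
        daisy is a leaf — visit daisy.
      At pear: no right child.
      Visit pear.
    At ivy: no right child.
    Visit ivy.
  At sage: go right to poppy.
    At poppy: go left to kale.
      At kale: go left to reed.
        At reed: no left child.
        At reed: go right to rose.
          At rose: go left to elm.
            elm is a leaf — visit elm.
          At rose: no right child.
          Visit rose.
        Visit reed.
      At kale: no right child.
      Visit kale.
    At poppy: go right to mint.
      mint is a leaf — visit mint.
    Visit poppy.
  Visit sage.
Visit lily.
Full post-order sequence: cedar, fir, iris, daisy, pear, ivy, elm, rose, reed, kale, mint, poppy, sage, lily.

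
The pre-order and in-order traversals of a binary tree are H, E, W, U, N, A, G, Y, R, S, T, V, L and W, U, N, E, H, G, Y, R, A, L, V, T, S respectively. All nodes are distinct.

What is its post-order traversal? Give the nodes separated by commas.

The first element of pre-order is the root; it splits in-order into left and right subtrees.
Root H: left subtree has 4 nodes {W, U, N, E}, right has 8 {G, Y, R, A, L, V, T, S}.
  Root E: left subtree has 3 nodes {W, U, N}, right has 0 { }.
    Root W: left subtree has 0 nodes { }, right has 2 {U, N}.
      Root U: left subtree has 0 nodes { }, right has 1 {N}.
  Root A: left subtree has 3 nodes {G, Y, R}, right has 4 {L, V, T, S}.
    Root G: left subtree has 0 nodes { }, right has 2 {Y, R}.
      Root Y: left subtree has 0 nodes { }, right has 1 {R}.
    Root S: left subtree has 3 nodes {L, V, T}, right has 0 { }.
      Root T: left subtree has 2 nodes {L, V}, right has 0 { }.
        Root V: left subtree has 1 node {L}, right has 0 { }.

N, U, W, E, R, Y, G, L, V, T, S, A, H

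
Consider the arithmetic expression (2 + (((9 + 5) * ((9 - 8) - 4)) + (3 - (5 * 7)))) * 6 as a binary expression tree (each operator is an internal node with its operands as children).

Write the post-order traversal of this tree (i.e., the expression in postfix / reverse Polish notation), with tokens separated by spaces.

Post-order on an expression tree gives postfix notation: for each operator, emit left operand, right operand, then the operator.

2 9 5 + 9 8 - 4 - * 3 5 7 * - + + 6 *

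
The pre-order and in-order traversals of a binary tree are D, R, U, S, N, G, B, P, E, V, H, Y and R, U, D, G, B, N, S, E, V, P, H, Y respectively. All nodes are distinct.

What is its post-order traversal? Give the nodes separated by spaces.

The first element of pre-order is the root; it splits in-order into left and right subtrees.
Root D: left subtree has 2 nodes {R, U}, right has 9 {G, B, N, S, E, V, P, H, Y}.
  Root R: left subtree has 0 nodes { }, right has 1 {U}.
  Root S: left subtree has 3 nodes {G, B, N}, right has 5 {E, V, P, H, Y}.
    Root N: left subtree has 2 nodes {G, B}, right has 0 { }.
      Root G: left subtree has 0 nodes { }, right has 1 {B}.
    Root P: left subtree has 2 nodes {E, V}, right has 2 {H, Y}.
      Root E: left subtree has 0 nodes { }, right has 1 {V}.
      Root H: left subtree has 0 nodes { }, right has 1 {Y}.

U R B G N V E Y H P S D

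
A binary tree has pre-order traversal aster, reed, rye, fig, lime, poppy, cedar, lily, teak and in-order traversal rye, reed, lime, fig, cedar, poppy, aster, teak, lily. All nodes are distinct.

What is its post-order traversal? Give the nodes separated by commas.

The first element of pre-order is the root; it splits in-order into left and right subtrees.
Root aster: left subtree has 6 nodes {rye, reed, lime, fig, cedar, poppy}, right has 2 {teak, lily}.
  Root reed: left subtree has 1 node {rye}, right has 4 {lime, fig, cedar, poppy}.
    Root fig: left subtree has 1 node {lime}, right has 2 {cedar, poppy}.
      Root poppy: left subtree has 1 node {cedar}, right has 0 { }.
  Root lily: left subtree has 1 node {teak}, right has 0 { }.

rye, lime, cedar, poppy, fig, reed, teak, lily, aster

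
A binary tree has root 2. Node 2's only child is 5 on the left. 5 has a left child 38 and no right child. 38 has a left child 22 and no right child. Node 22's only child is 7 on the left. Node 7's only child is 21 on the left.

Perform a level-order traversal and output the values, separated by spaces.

Level-order visits nodes level by level from the root, left to right within each level.
Level 0: 2
Level 1: 5
Level 2: 38
Level 3: 22
Level 4: 7
Level 5: 21

2 5 38 22 7 21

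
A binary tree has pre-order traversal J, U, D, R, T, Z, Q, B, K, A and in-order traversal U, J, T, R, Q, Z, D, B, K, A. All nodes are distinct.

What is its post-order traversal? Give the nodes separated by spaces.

The first element of pre-order is the root; it splits in-order into left and right subtrees.
Root J: left subtree has 1 node {U}, right has 8 {T, R, Q, Z, D, B, K, A}.
  Root D: left subtree has 4 nodes {T, R, Q, Z}, right has 3 {B, K, A}.
    Root R: left subtree has 1 node {T}, right has 2 {Q, Z}.
      Root Z: left subtree has 1 node {Q}, right has 0 { }.
    Root B: left subtree has 0 nodes { }, right has 2 {K, A}.
      Root K: left subtree has 0 nodes { }, right has 1 {A}.

U T Q Z R A K B D J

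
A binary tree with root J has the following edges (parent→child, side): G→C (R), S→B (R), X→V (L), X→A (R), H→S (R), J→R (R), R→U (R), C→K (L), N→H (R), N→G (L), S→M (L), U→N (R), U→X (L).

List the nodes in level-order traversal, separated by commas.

Level-order visits nodes level by level from the root, left to right within each level.
Level 0: J
Level 1: R
Level 2: U
Level 3: X, N
Level 4: V, A, G, H
Level 5: C, S
Level 6: K, M, B

J, R, U, X, N, V, A, G, H, C, S, K, M, B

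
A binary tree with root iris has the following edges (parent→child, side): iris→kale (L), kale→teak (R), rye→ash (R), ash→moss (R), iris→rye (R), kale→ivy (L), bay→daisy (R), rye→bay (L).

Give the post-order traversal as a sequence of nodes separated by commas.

ivy, teak, kale, daisy, bay, moss, ash, rye, iris

Post-order visits the left subtree, then the right subtree, then the node.
At iris: go left to kale.
  At kale: go left to ivy.
    ivy is a leaf — visit ivy.
  At kale: go right to teak.
    teak is a leaf — visit teak.
  Visit kale.
At iris: go right to rye.
  At rye: go left to bay.
    At bay: no left child.
    At bay: go right to daisy.
      daisy is a leaf — visit daisy.
    Visit bay.
  At rye: go right to ash.
    At ash: no left child.
    At ash: go right to moss.
      moss is a leaf — visit moss.
    Visit ash.
  Visit rye.
Visit iris.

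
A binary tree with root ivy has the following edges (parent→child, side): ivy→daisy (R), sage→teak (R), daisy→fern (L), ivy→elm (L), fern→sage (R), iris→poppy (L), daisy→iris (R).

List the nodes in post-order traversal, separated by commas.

Post-order visits the left subtree, then the right subtree, then the node.
At ivy: go left to elm.
  elm is a leaf — visit elm.
At ivy: go right to daisy.
  At daisy: go left to fern.
    At fern: no left child.
    At fern: go right to sage.
      At sage: no left child.
      At sage: go right to teak.
        teak is a leaf — visit teak.
      Visit sage.
    Visit fern.
  At daisy: go right to iris.
    At iris: go left to poppy.
      poppy is a leaf — visit poppy.
    At iris: no right child.
    Visit iris.
  Visit daisy.
Visit ivy.

elm, teak, sage, fern, poppy, iris, daisy, ivy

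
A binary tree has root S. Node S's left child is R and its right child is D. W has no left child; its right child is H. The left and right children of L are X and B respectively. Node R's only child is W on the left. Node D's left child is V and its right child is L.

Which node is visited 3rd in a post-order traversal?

R

Post-order visits the left subtree, then the right subtree, then the node.
At S: go left to R.
  At R: go left to W.
    At W: no left child.
    At W: go right to H.
      H is a leaf — visit H.
    Visit W.
  At R: no right child.
  Visit R.
At S: go right to D.
  At D: go left to V.
    V is a leaf — visit V.
  At D: go right to L.
    At L: go left to X.
      X is a leaf — visit X.
    At L: go right to B.
      B is a leaf — visit B.
    Visit L.
  Visit D.
Visit S.
Full post-order sequence: H, W, R, V, X, B, L, D, S.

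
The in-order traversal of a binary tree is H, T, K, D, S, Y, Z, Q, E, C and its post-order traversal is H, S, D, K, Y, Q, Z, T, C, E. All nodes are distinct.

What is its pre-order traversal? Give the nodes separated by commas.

E, T, H, Z, Y, K, D, S, Q, C

The last element of post-order is the root; it splits in-order into left and right subtrees.
Root E: left subtree has 8 nodes {H, T, K, D, S, Y, Z, Q}, right has 1 {C}.
  Root T: left subtree has 1 node {H}, right has 6 {K, D, S, Y, Z, Q}.
    Root Z: left subtree has 4 nodes {K, D, S, Y}, right has 1 {Q}.
      Root Y: left subtree has 3 nodes {K, D, S}, right has 0 { }.
        Root K: left subtree has 0 nodes { }, right has 2 {D, S}.
          Root D: left subtree has 0 nodes { }, right has 1 {S}.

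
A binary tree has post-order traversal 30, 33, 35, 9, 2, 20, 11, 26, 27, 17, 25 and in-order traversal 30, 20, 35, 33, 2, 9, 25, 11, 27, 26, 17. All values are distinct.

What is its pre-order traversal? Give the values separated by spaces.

The last element of post-order is the root; it splits in-order into left and right subtrees.
Root 25: left subtree has 6 nodes {30, 20, 35, 33, 2, 9}, right has 4 {11, 27, 26, 17}.
  Root 20: left subtree has 1 node {30}, right has 4 {35, 33, 2, 9}.
    Root 2: left subtree has 2 nodes {35, 33}, right has 1 {9}.
      Root 35: left subtree has 0 nodes { }, right has 1 {33}.
  Root 17: left subtree has 3 nodes {11, 27, 26}, right has 0 { }.
    Root 27: left subtree has 1 node {11}, right has 1 {26}.

25 20 30 2 35 33 9 17 27 11 26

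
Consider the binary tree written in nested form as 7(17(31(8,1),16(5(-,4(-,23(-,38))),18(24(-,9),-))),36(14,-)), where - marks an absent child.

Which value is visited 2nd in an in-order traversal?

In-order visits the left subtree, then the node, then the right subtree.
At 7: go left to 17.
  At 17: go left to 31.
    At 31: go left to 8.
      8 is a leaf — visit 8.
    Visit 31.
    At 31: go right to 1.
      1 is a leaf — visit 1.
  Visit 17.
  At 17: go right to 16.
    At 16: go left to 5.
      At 5: no left child.
      Visit 5.
      At 5: go right to 4.
        At 4: no left child.
        Visit 4.
        At 4: go right to 23.
          At 23: no left child.
          Visit 23.
          At 23: go right to 38.
            38 is a leaf — visit 38.
    Visit 16.
    At 16: go right to 18.
      At 18: go left to 24.
        At 24: no left child.
        Visit 24.
        At 24: go right to 9.
          9 is a leaf — visit 9.
      Visit 18.
      At 18: no right child.
Visit 7.
At 7: go right to 36.
  At 36: go left to 14.
    14 is a leaf — visit 14.
  Visit 36.
  At 36: no right child.
Full in-order sequence: 8, 31, 1, 17, 5, 4, 23, 38, 16, 24, 9, 18, 7, 14, 36.

31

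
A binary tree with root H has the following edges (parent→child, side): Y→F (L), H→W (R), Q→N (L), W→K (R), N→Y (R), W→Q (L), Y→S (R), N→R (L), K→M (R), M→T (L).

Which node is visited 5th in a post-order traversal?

Post-order visits the left subtree, then the right subtree, then the node.
At H: no left child.
At H: go right to W.
  At W: go left to Q.
    At Q: go left to N.
      At N: go left to R.
        R is a leaf — visit R.
      At N: go right to Y.
        At Y: go left to F.
          F is a leaf — visit F.
        At Y: go right to S.
          S is a leaf — visit S.
        Visit Y.
      Visit N.
    At Q: no right child.
    Visit Q.
  At W: go right to K.
    At K: no left child.
    At K: go right to M.
      At M: go left to T.
        T is a leaf — visit T.
      At M: no right child.
      Visit M.
    Visit K.
  Visit W.
Visit H.
Full post-order sequence: R, F, S, Y, N, Q, T, M, K, W, H.

N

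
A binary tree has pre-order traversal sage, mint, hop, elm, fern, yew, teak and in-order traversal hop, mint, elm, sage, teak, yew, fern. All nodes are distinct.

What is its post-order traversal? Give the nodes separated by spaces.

hop elm mint teak yew fern sage

The first element of pre-order is the root; it splits in-order into left and right subtrees.
Root sage: left subtree has 3 nodes {hop, mint, elm}, right has 3 {teak, yew, fern}.
  Root mint: left subtree has 1 node {hop}, right has 1 {elm}.
  Root fern: left subtree has 2 nodes {teak, yew}, right has 0 { }.
    Root yew: left subtree has 1 node {teak}, right has 0 { }.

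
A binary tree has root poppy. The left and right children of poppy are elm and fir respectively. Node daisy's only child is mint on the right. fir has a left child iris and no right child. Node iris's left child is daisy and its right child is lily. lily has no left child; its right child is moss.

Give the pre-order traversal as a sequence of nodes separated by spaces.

poppy elm fir iris daisy mint lily moss

Pre-order visits the node, then its left subtree, then its right subtree.
Visit poppy.
At poppy: go left to elm.
  elm is a leaf — visit elm.
At poppy: go right to fir.
  Visit fir.
  At fir: go left to iris.
    Visit iris.
    At iris: go left to daisy.
      Visit daisy.
      At daisy: no left child.
      At daisy: go right to mint.
        mint is a leaf — visit mint.
    At iris: go right to lily.
      Visit lily.
      At lily: no left child.
      At lily: go right to moss.
        moss is a leaf — visit moss.
  At fir: no right child.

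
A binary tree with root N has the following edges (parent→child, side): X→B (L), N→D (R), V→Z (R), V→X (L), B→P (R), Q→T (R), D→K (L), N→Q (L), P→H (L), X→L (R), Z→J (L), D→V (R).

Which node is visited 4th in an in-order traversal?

K

In-order visits the left subtree, then the node, then the right subtree.
At N: go left to Q.
  At Q: no left child.
  Visit Q.
  At Q: go right to T.
    T is a leaf — visit T.
Visit N.
At N: go right to D.
  At D: go left to K.
    K is a leaf — visit K.
  Visit D.
  At D: go right to V.
    At V: go left to X.
      At X: go left to B.
        At B: no left child.
        Visit B.
        At B: go right to P.
          At P: go left to H.
            H is a leaf — visit H.
          Visit P.
          At P: no right child.
      Visit X.
      At X: go right to L.
        L is a leaf — visit L.
    Visit V.
    At V: go right to Z.
      At Z: go left to J.
        J is a leaf — visit J.
      Visit Z.
      At Z: no right child.
Full in-order sequence: Q, T, N, K, D, B, H, P, X, L, V, J, Z.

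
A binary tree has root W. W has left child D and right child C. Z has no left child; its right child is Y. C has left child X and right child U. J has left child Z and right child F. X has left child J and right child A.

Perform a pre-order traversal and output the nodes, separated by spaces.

W D C X J Z Y F A U

Pre-order visits the node, then its left subtree, then its right subtree.
Visit W.
At W: go left to D.
  D is a leaf — visit D.
At W: go right to C.
  Visit C.
  At C: go left to X.
    Visit X.
    At X: go left to J.
      Visit J.
      At J: go left to Z.
        Visit Z.
        At Z: no left child.
        At Z: go right to Y.
          Y is a leaf — visit Y.
      At J: go right to F.
        F is a leaf — visit F.
    At X: go right to A.
      A is a leaf — visit A.
  At C: go right to U.
    U is a leaf — visit U.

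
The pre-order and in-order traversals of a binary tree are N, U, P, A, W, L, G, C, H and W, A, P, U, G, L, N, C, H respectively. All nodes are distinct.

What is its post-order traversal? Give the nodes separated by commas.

W, A, P, G, L, U, H, C, N

The first element of pre-order is the root; it splits in-order into left and right subtrees.
Root N: left subtree has 6 nodes {W, A, P, U, G, L}, right has 2 {C, H}.
  Root U: left subtree has 3 nodes {W, A, P}, right has 2 {G, L}.
    Root P: left subtree has 2 nodes {W, A}, right has 0 { }.
      Root A: left subtree has 1 node {W}, right has 0 { }.
    Root L: left subtree has 1 node {G}, right has 0 { }.
  Root C: left subtree has 0 nodes { }, right has 1 {H}.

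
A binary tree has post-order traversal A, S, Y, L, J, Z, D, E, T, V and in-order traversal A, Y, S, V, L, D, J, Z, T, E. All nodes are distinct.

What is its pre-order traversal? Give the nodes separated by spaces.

V Y A S T D L Z J E

The last element of post-order is the root; it splits in-order into left and right subtrees.
Root V: left subtree has 3 nodes {A, Y, S}, right has 6 {L, D, J, Z, T, E}.
  Root Y: left subtree has 1 node {A}, right has 1 {S}.
  Root T: left subtree has 4 nodes {L, D, J, Z}, right has 1 {E}.
    Root D: left subtree has 1 node {L}, right has 2 {J, Z}.
      Root Z: left subtree has 1 node {J}, right has 0 { }.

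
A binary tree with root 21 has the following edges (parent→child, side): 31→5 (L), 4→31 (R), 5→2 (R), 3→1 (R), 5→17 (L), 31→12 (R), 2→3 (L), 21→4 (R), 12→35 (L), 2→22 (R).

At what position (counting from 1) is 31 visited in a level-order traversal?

3

Level-order visits nodes level by level from the root, left to right within each level.
Level 0: 21
Level 1: 4
Level 2: 31
Level 3: 5, 12
Level 4: 17, 2, 35
Level 5: 3, 22
Level 6: 1
Full level-order sequence: 21, 4, 31, 5, 12, 17, 2, 35, 3, 22, 1.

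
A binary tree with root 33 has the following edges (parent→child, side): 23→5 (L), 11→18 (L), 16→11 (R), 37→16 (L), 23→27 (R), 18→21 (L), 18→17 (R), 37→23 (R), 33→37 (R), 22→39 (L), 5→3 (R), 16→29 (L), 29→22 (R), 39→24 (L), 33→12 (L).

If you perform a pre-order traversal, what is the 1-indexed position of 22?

Pre-order visits the node, then its left subtree, then its right subtree.
Visit 33.
At 33: go left to 12.
  12 is a leaf — visit 12.
At 33: go right to 37.
  Visit 37.
  At 37: go left to 16.
    Visit 16.
    At 16: go left to 29.
      Visit 29.
      At 29: no left child.
      At 29: go right to 22.
        Visit 22.
        At 22: go left to 39.
          Visit 39.
          At 39: go left to 24.
            24 is a leaf — visit 24.
          At 39: no right child.
        At 22: no right child.
    At 16: go right to 11.
      Visit 11.
      At 11: go left to 18.
        Visit 18.
        At 18: go left to 21.
          21 is a leaf — visit 21.
        At 18: go right to 17.
          17 is a leaf — visit 17.
      At 11: no right child.
  At 37: go right to 23.
    Visit 23.
    At 23: go left to 5.
      Visit 5.
      At 5: no left child.
      At 5: go right to 3.
        3 is a leaf — visit 3.
    At 23: go right to 27.
      27 is a leaf — visit 27.
Full pre-order sequence: 33, 12, 37, 16, 29, 22, 39, 24, 11, 18, 21, 17, 23, 5, 3, 27.

6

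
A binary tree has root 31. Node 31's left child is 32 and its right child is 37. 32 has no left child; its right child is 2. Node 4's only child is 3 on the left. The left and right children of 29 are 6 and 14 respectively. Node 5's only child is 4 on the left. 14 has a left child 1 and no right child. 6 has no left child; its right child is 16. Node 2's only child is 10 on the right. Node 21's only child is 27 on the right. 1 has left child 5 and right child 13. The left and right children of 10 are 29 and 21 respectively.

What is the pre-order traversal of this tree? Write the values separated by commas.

31, 32, 2, 10, 29, 6, 16, 14, 1, 5, 4, 3, 13, 21, 27, 37

Pre-order visits the node, then its left subtree, then its right subtree.
Visit 31.
At 31: go left to 32.
  Visit 32.
  At 32: no left child.
  At 32: go right to 2.
    Visit 2.
    At 2: no left child.
    At 2: go right to 10.
      Visit 10.
      At 10: go left to 29.
        Visit 29.
        At 29: go left to 6.
          Visit 6.
          At 6: no left child.
          At 6: go right to 16.
            16 is a leaf — visit 16.
        At 29: go right to 14.
          Visit 14.
          At 14: go left to 1.
            Visit 1.
            At 1: go left to 5.
              Visit 5.
              At 5: go left to 4.
                Visit 4.
                At 4: go left to 3.
                  3 is a leaf — visit 3.
                At 4: no right child.
              At 5: no right child.
            At 1: go right to 13.
              13 is a leaf — visit 13.
          At 14: no right child.
      At 10: go right to 21.
        Visit 21.
        At 21: no left child.
        At 21: go right to 27.
          27 is a leaf — visit 27.
At 31: go right to 37.
  37 is a leaf — visit 37.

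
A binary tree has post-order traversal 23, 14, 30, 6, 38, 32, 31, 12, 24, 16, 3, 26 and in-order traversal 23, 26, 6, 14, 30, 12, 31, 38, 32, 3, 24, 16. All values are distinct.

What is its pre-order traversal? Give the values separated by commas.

26, 23, 3, 12, 6, 30, 14, 31, 32, 38, 16, 24

The last element of post-order is the root; it splits in-order into left and right subtrees.
Root 26: left subtree has 1 node {23}, right has 10 {6, 14, 30, 12, 31, 38, 32, 3, 24, 16}.
  Root 3: left subtree has 7 nodes {6, 14, 30, 12, 31, 38, 32}, right has 2 {24, 16}.
    Root 12: left subtree has 3 nodes {6, 14, 30}, right has 3 {31, 38, 32}.
      Root 6: left subtree has 0 nodes { }, right has 2 {14, 30}.
        Root 30: left subtree has 1 node {14}, right has 0 { }.
      Root 31: left subtree has 0 nodes { }, right has 2 {38, 32}.
        Root 32: left subtree has 1 node {38}, right has 0 { }.
    Root 16: left subtree has 1 node {24}, right has 0 { }.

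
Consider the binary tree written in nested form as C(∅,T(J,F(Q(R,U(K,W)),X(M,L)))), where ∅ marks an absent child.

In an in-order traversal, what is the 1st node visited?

In-order visits the left subtree, then the node, then the right subtree.
At C: no left child.
Visit C.
At C: go right to T.
  At T: go left to J.
    J is a leaf — visit J.
  Visit T.
  At T: go right to F.
    At F: go left to Q.
      At Q: go left to R.
        R is a leaf — visit R.
      Visit Q.
      At Q: go right to U.
        At U: go left to K.
          K is a leaf — visit K.
        Visit U.
        At U: go right to W.
          W is a leaf — visit W.
    Visit F.
    At F: go right to X.
      At X: go left to M.
        M is a leaf — visit M.
      Visit X.
      At X: go right to L.
        L is a leaf — visit L.
Full in-order sequence: C, J, T, R, Q, K, U, W, F, M, X, L.

C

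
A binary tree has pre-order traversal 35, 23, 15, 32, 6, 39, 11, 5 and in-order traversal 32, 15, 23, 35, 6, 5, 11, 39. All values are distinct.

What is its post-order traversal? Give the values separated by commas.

32, 15, 23, 5, 11, 39, 6, 35

The first element of pre-order is the root; it splits in-order into left and right subtrees.
Root 35: left subtree has 3 nodes {32, 15, 23}, right has 4 {6, 5, 11, 39}.
  Root 23: left subtree has 2 nodes {32, 15}, right has 0 { }.
    Root 15: left subtree has 1 node {32}, right has 0 { }.
  Root 6: left subtree has 0 nodes { }, right has 3 {5, 11, 39}.
    Root 39: left subtree has 2 nodes {5, 11}, right has 0 { }.
      Root 11: left subtree has 1 node {5}, right has 0 { }.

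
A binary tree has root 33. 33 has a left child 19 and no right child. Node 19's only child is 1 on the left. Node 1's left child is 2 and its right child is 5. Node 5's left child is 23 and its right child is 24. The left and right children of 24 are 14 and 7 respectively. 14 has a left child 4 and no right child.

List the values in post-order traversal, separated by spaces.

2 23 4 14 7 24 5 1 19 33

Post-order visits the left subtree, then the right subtree, then the node.
At 33: go left to 19.
  At 19: go left to 1.
    At 1: go left to 2.
      2 is a leaf — visit 2.
    At 1: go right to 5.
      At 5: go left to 23.
        23 is a leaf — visit 23.
      At 5: go right to 24.
        At 24: go left to 14.
          At 14: go left to 4.
            4 is a leaf — visit 4.
          At 14: no right child.
          Visit 14.
        At 24: go right to 7.
          7 is a leaf — visit 7.
        Visit 24.
      Visit 5.
    Visit 1.
  At 19: no right child.
  Visit 19.
At 33: no right child.
Visit 33.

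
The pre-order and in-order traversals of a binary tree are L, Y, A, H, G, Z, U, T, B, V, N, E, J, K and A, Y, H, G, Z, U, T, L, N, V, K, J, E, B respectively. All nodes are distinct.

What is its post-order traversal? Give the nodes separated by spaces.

A T U Z G H Y N K J E V B L

The first element of pre-order is the root; it splits in-order into left and right subtrees.
Root L: left subtree has 7 nodes {A, Y, H, G, Z, U, T}, right has 6 {N, V, K, J, E, B}.
  Root Y: left subtree has 1 node {A}, right has 5 {H, G, Z, U, T}.
    Root H: left subtree has 0 nodes { }, right has 4 {G, Z, U, T}.
      Root G: left subtree has 0 nodes { }, right has 3 {Z, U, T}.
        Root Z: left subtree has 0 nodes { }, right has 2 {U, T}.
          Root U: left subtree has 0 nodes { }, right has 1 {T}.
  Root B: left subtree has 5 nodes {N, V, K, J, E}, right has 0 { }.
    Root V: left subtree has 1 node {N}, right has 3 {K, J, E}.
      Root E: left subtree has 2 nodes {K, J}, right has 0 { }.
        Root J: left subtree has 1 node {K}, right has 0 { }.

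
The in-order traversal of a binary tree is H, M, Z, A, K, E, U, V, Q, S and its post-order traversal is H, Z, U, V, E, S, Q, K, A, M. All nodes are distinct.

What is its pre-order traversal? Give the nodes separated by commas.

M, H, A, Z, K, Q, E, V, U, S

The last element of post-order is the root; it splits in-order into left and right subtrees.
Root M: left subtree has 1 node {H}, right has 8 {Z, A, K, E, U, V, Q, S}.
  Root A: left subtree has 1 node {Z}, right has 6 {K, E, U, V, Q, S}.
    Root K: left subtree has 0 nodes { }, right has 5 {E, U, V, Q, S}.
      Root Q: left subtree has 3 nodes {E, U, V}, right has 1 {S}.
        Root E: left subtree has 0 nodes { }, right has 2 {U, V}.
          Root V: left subtree has 1 node {U}, right has 0 { }.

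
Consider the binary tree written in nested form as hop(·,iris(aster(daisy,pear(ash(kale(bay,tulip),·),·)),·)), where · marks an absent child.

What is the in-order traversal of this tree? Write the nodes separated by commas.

In-order visits the left subtree, then the node, then the right subtree.
At hop: no left child.
Visit hop.
At hop: go right to iris.
  At iris: go left to aster.
    At aster: go left to daisy.
      daisy is a leaf — visit daisy.
    Visit aster.
    At aster: go right to pear.
      At pear: go left to ash.
        At ash: go left to kale.
          At kale: go left to bay.
            bay is a leaf — visit bay.
          Visit kale.
          At kale: go right to tulip.
            tulip is a leaf — visit tulip.
        Visit ash.
        At ash: no right child.
      Visit pear.
      At pear: no right child.
  Visit iris.
  At iris: no right child.

hop, daisy, aster, bay, kale, tulip, ash, pear, iris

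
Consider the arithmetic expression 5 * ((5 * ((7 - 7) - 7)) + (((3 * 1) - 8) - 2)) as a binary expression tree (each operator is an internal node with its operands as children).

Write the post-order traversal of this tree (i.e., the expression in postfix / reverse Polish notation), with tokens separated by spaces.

Post-order on an expression tree gives postfix notation: for each operator, emit left operand, right operand, then the operator.

5 5 7 7 - 7 - * 3 1 * 8 - 2 - + *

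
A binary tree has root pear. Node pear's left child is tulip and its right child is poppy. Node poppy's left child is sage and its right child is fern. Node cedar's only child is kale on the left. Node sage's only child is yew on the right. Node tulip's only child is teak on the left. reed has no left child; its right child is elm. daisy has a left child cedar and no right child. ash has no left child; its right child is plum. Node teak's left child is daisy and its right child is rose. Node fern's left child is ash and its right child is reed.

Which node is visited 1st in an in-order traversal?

kale

In-order visits the left subtree, then the node, then the right subtree.
At pear: go left to tulip.
  At tulip: go left to teak.
    At teak: go left to daisy.
      At daisy: go left to cedar.
        At cedar: go left to kale.
          kale is a leaf — visit kale.
        Visit cedar.
        At cedar: no right child.
      Visit daisy.
      At daisy: no right child.
    Visit teak.
    At teak: go right to rose.
      rose is a leaf — visit rose.
  Visit tulip.
  At tulip: no right child.
Visit pear.
At pear: go right to poppy.
  At poppy: go left to sage.
    At sage: no left child.
    Visit sage.
    At sage: go right to yew.
      yew is a leaf — visit yew.
  Visit poppy.
  At poppy: go right to fern.
    At fern: go left to ash.
      At ash: no left child.
      Visit ash.
      At ash: go right to plum.
        plum is a leaf — visit plum.
    Visit fern.
    At fern: go right to reed.
      At reed: no left child.
      Visit reed.
      At reed: go right to elm.
        elm is a leaf — visit elm.
Full in-order sequence: kale, cedar, daisy, teak, rose, tulip, pear, sage, yew, poppy, ash, plum, fern, reed, elm.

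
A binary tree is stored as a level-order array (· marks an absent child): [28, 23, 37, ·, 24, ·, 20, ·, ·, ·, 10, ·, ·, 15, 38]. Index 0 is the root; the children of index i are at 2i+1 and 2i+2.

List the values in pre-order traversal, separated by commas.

28, 23, 24, 10, 37, 20, 15, 38

Pre-order visits the node, then its left subtree, then its right subtree.
Visit 28.
At 28: go left to 23.
  Visit 23.
  At 23: no left child.
  At 23: go right to 24.
    Visit 24.
    At 24: no left child.
    At 24: go right to 10.
      10 is a leaf — visit 10.
At 28: go right to 37.
  Visit 37.
  At 37: no left child.
  At 37: go right to 20.
    Visit 20.
    At 20: go left to 15.
      15 is a leaf — visit 15.
    At 20: go right to 38.
      38 is a leaf — visit 38.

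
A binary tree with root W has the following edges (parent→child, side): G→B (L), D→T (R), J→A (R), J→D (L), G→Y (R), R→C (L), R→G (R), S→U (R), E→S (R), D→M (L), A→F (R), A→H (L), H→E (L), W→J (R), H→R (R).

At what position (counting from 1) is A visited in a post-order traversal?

14

Post-order visits the left subtree, then the right subtree, then the node.
At W: no left child.
At W: go right to J.
  At J: go left to D.
    At D: go left to M.
      M is a leaf — visit M.
    At D: go right to T.
      T is a leaf — visit T.
    Visit D.
  At J: go right to A.
    At A: go left to H.
      At H: go left to E.
        At E: no left child.
        At E: go right to S.
          At S: no left child.
          At S: go right to U.
            U is a leaf — visit U.
          Visit S.
        Visit E.
      At H: go right to R.
        At R: go left to C.
          C is a leaf — visit C.
        At R: go right to G.
          At G: go left to B.
            B is a leaf — visit B.
          At G: go right to Y.
            Y is a leaf — visit Y.
          Visit G.
        Visit R.
      Visit H.
    At A: go right to F.
      F is a leaf — visit F.
    Visit A.
  Visit J.
Visit W.
Full post-order sequence: M, T, D, U, S, E, C, B, Y, G, R, H, F, A, J, W.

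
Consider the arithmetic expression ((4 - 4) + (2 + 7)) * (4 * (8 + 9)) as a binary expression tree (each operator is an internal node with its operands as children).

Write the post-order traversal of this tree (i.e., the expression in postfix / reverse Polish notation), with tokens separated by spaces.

4 4 - 2 7 + + 4 8 9 + * *

Post-order on an expression tree gives postfix notation: for each operator, emit left operand, right operand, then the operator.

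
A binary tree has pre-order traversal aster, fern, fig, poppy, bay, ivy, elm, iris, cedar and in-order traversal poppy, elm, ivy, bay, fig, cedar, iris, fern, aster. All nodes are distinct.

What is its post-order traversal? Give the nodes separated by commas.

elm, ivy, bay, poppy, cedar, iris, fig, fern, aster

The first element of pre-order is the root; it splits in-order into left and right subtrees.
Root aster: left subtree has 8 nodes {poppy, elm, ivy, bay, fig, cedar, iris, fern}, right has 0 { }.
  Root fern: left subtree has 7 nodes {poppy, elm, ivy, bay, fig, cedar, iris}, right has 0 { }.
    Root fig: left subtree has 4 nodes {poppy, elm, ivy, bay}, right has 2 {cedar, iris}.
      Root poppy: left subtree has 0 nodes { }, right has 3 {elm, ivy, bay}.
        Root bay: left subtree has 2 nodes {elm, ivy}, right has 0 { }.
          Root ivy: left subtree has 1 node {elm}, right has 0 { }.
      Root iris: left subtree has 1 node {cedar}, right has 0 { }.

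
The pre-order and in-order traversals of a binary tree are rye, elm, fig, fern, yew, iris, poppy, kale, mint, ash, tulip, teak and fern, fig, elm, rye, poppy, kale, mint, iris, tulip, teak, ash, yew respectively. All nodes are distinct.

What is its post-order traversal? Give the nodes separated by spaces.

The first element of pre-order is the root; it splits in-order into left and right subtrees.
Root rye: left subtree has 3 nodes {fern, fig, elm}, right has 8 {poppy, kale, mint, iris, tulip, teak, ash, yew}.
  Root elm: left subtree has 2 nodes {fern, fig}, right has 0 { }.
    Root fig: left subtree has 1 node {fern}, right has 0 { }.
  Root yew: left subtree has 7 nodes {poppy, kale, mint, iris, tulip, teak, ash}, right has 0 { }.
    Root iris: left subtree has 3 nodes {poppy, kale, mint}, right has 3 {tulip, teak, ash}.
      Root poppy: left subtree has 0 nodes { }, right has 2 {kale, mint}.
        Root kale: left subtree has 0 nodes { }, right has 1 {mint}.
      Root ash: left subtree has 2 nodes {tulip, teak}, right has 0 { }.
        Root tulip: left subtree has 0 nodes { }, right has 1 {teak}.

fern fig elm mint kale poppy teak tulip ash iris yew rye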